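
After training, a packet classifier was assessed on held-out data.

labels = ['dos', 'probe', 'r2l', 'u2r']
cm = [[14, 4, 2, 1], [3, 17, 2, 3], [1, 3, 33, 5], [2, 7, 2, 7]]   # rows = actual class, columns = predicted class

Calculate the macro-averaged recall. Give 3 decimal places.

Per-class recall (TP/(TP+FN)):
  dos: TP=14, FN=4+2+1=7 → 14/21 = 0.6667
  probe: TP=17, FN=3+2+3=8 → 17/25 = 0.6800
  r2l: TP=33, FN=1+3+5=9 → 33/42 = 0.7857
  u2r: TP=7, FN=2+7+2=11 → 7/18 = 0.3889
Macro-recall = mean = (0.6667 + 0.6800 + 0.7857 + 0.3889) / 4 = 0.630

0.630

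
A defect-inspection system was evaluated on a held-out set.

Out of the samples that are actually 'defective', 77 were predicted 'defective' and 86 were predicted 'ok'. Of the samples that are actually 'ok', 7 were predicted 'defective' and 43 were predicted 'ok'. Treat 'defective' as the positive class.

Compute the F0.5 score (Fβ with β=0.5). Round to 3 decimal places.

0.772

Fβ = (1+β²)·TP / ((1+β²)·TP + β²·FN + FP), with β²=1/4
= 1.25·77 / (1.25·77 + 0.25·86 + 7) = 0.772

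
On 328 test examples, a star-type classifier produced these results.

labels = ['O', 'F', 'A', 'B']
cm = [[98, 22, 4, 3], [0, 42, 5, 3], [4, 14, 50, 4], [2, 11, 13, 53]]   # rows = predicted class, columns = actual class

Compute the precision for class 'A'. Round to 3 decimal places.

0.694

Treat 'A' as positive and all other classes as negative.
precision = TP/(TP+FP).
A: TP=50, FP=4+14+4=22 → 50/72 = 0.6944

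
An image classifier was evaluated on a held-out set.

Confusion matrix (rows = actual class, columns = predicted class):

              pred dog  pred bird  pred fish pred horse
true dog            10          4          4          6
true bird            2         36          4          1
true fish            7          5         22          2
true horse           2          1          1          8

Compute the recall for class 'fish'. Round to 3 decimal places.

0.611

recall = TP/(TP+FN).
fish: TP=22, FN=7+5+2=14 → 22/36 = 0.6111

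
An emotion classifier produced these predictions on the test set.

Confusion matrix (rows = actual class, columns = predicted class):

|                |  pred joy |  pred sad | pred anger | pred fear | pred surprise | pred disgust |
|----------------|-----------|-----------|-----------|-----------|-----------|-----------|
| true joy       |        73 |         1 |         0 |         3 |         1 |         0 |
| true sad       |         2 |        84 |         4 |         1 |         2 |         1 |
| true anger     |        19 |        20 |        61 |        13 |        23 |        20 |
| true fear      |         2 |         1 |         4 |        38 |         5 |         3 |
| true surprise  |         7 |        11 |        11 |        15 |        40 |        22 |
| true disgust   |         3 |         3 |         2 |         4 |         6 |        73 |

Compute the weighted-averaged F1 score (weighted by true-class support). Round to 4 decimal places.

0.6176

Per-class F1 score (2·TP/(2·TP+FP+FN)):
  joy: TP=73, FP=2+19+2+7+3=33, FN=1+0+3+1+0=5 → 146/184 = 0.79348
  sad: TP=84, FP=1+20+1+11+3=36, FN=2+4+1+2+1=10 → 168/214 = 0.78505
  anger: TP=61, FP=0+4+4+11+2=21, FN=19+20+13+23+20=95 → 122/238 = 0.51261
  fear: TP=38, FP=3+1+13+15+4=36, FN=2+1+4+5+3=15 → 76/127 = 0.59843
  surprise: TP=40, FP=1+2+23+5+6=37, FN=7+11+11+15+22=66 → 80/183 = 0.43716
  disgust: TP=73, FP=0+1+20+3+22=46, FN=3+3+2+4+6=18 → 146/210 = 0.69524
Weighted-F1 score = Σ (supportᵢ/N)·F1 scoreᵢ with N=578: (78/578)·0.79348 + (94/578)·0.78505 + (156/578)·0.51261 + (53/578)·0.59843 + (106/578)·0.43716 + (91/578)·0.69524 = 0.6176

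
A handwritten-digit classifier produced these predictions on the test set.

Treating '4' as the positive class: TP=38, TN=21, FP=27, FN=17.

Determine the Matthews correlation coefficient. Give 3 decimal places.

0.133

MCC = (TP·TN − FP·FN) / √((TP+FP)(TP+FN)(TN+FP)(TN+FN))
Numerator = 38·21 − 27·17 = 339
Denominator = √(65·55·48·38) = √6520800 = 2553.5857
MCC = 339 / 2553.5857 = 0.133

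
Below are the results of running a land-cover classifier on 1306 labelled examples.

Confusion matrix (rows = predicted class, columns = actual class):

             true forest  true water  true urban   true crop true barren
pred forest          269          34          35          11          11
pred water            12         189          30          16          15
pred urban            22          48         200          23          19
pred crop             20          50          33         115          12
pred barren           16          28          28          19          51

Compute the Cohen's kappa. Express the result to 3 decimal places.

Observed agreement pₒ = trace/N = 824/1306 = 0.6309
Expected agreement pₑ = Σ (rowᵢ·colᵢ)/N² = (339·360 + 349·262 + 326·312 + 184·230 + 108·142)/1306² = 0.2186
κ = (pₒ − pₑ)/(1 − pₑ) = (0.6309 − 0.2186)/(1 − 0.2186) = 0.528

0.528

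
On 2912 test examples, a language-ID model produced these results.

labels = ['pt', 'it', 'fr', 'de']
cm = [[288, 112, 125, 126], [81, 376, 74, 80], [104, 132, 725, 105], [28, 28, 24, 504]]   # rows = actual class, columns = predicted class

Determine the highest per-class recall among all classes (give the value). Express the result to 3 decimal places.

0.863

Per-class recall (TP/(TP+FN)):
  pt: TP=288, FN=112+125+126=363 → 288/651 = 0.4424
  it: TP=376, FN=81+74+80=235 → 376/611 = 0.6154
  fr: TP=725, FN=104+132+105=341 → 725/1066 = 0.6801
  de: TP=504, FN=28+28+24=80 → 504/584 = 0.8630
Highest is class 'de' with recall = 0.863.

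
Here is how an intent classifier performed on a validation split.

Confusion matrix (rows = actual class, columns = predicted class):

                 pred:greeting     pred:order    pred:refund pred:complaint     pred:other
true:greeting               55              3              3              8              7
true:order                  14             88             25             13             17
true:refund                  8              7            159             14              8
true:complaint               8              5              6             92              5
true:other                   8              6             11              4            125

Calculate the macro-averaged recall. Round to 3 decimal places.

0.740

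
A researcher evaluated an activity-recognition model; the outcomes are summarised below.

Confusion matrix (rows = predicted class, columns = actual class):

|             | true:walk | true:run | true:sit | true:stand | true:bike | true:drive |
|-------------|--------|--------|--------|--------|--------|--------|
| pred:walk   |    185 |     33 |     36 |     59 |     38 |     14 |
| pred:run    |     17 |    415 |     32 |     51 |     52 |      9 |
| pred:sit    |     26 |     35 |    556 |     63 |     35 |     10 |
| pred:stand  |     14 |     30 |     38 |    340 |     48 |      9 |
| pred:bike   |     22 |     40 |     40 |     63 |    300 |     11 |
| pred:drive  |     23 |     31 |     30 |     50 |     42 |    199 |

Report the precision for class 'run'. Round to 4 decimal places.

0.7205

Take TP from the diagonal, FP from the rest of the 'run' prediction marginal, FN from the rest of the 'run' actual marginal.
precision = TP/(TP+FP).
run: TP=415, FP=17+32+51+52+9=161 → 415/576 = 0.72049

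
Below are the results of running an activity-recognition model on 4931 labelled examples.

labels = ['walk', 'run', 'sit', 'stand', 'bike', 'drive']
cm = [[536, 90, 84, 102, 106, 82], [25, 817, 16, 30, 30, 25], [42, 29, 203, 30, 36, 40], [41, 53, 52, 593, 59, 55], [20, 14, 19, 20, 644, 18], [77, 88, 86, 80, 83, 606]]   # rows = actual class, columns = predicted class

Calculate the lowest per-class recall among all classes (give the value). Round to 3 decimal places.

Per-class recall (TP/(TP+FN)):
  walk: TP=536, FN=90+84+102+106+82=464 → 536/1000 = 0.5360
  run: TP=817, FN=25+16+30+30+25=126 → 817/943 = 0.8664
  sit: TP=203, FN=42+29+30+36+40=177 → 203/380 = 0.5342
  stand: TP=593, FN=41+53+52+59+55=260 → 593/853 = 0.6952
  bike: TP=644, FN=20+14+19+20+18=91 → 644/735 = 0.8762
  drive: TP=606, FN=77+88+86+80+83=414 → 606/1020 = 0.5941
Lowest is class 'sit' with recall = 0.534.

0.534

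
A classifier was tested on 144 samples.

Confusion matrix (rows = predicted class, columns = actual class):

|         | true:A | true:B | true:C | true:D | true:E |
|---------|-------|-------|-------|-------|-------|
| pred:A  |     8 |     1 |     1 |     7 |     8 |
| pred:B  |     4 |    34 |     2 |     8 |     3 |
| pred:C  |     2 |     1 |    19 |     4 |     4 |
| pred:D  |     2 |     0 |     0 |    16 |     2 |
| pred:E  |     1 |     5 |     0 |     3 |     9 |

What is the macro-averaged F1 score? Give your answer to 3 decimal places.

Per-class F1 score (2·TP/(2·TP+FP+FN)):
  A: TP=8, FP=1+1+7+8=17, FN=4+2+2+1=9 → 16/42 = 0.3810
  B: TP=34, FP=4+2+8+3=17, FN=1+1+0+5=7 → 68/92 = 0.7391
  C: TP=19, FP=2+1+4+4=11, FN=1+2+0+0=3 → 38/52 = 0.7308
  D: TP=16, FP=2+0+0+2=4, FN=7+8+4+3=22 → 32/58 = 0.5517
  E: TP=9, FP=1+5+0+3=9, FN=8+3+4+2=17 → 18/44 = 0.4091
Macro-F1 score = mean = (0.3810 + 0.7391 + 0.7308 + 0.5517 + 0.4091) / 5 = 0.562

0.562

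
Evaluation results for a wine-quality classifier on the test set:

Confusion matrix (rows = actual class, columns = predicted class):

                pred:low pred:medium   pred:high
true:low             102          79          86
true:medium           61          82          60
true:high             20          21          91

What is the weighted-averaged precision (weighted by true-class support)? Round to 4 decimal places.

0.4833

Per-class precision (TP/(TP+FP)):
  low: TP=102, FP=61+20=81 → 102/183 = 0.55738
  medium: TP=82, FP=79+21=100 → 82/182 = 0.45055
  high: TP=91, FP=86+60=146 → 91/237 = 0.38397
Weighted-precision = Σ (supportᵢ/N)·precisionᵢ with N=602: (267/602)·0.55738 + (203/602)·0.45055 + (132/602)·0.38397 = 0.4833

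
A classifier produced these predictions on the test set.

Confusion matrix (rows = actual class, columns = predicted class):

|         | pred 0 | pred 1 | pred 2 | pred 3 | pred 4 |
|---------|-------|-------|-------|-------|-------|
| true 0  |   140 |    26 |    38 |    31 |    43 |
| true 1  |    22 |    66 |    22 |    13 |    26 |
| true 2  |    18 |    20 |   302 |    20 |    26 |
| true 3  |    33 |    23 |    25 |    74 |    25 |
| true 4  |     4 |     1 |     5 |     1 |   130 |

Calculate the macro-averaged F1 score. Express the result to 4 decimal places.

0.5868

Per-class F1 score (2·TP/(2·TP+FP+FN)):
  0: TP=140, FP=22+18+33+4=77, FN=26+38+31+43=138 → 280/495 = 0.56566
  1: TP=66, FP=26+20+23+1=70, FN=22+22+13+26=83 → 132/285 = 0.46316
  2: TP=302, FP=38+22+25+5=90, FN=18+20+20+26=84 → 604/778 = 0.77635
  3: TP=74, FP=31+13+20+1=65, FN=33+23+25+25=106 → 148/319 = 0.46395
  4: TP=130, FP=43+26+26+25=120, FN=4+1+5+1=11 → 260/391 = 0.66496
Macro-F1 score = mean = (0.56566 + 0.46316 + 0.77635 + 0.46395 + 0.66496) / 5 = 0.5868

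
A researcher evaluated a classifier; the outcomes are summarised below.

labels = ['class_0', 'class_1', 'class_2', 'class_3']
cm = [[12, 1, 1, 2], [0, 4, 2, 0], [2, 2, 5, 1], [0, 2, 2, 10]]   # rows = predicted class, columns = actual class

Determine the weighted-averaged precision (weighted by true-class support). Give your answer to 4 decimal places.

Per-class precision (TP/(TP+FP)):
  class_0: TP=12, FP=1+1+2=4 → 12/16 = 0.75000
  class_1: TP=4, FP=0+2+0=2 → 4/6 = 0.66667
  class_2: TP=5, FP=2+2+1=5 → 5/10 = 0.50000
  class_3: TP=10, FP=0+2+2=4 → 10/14 = 0.71429
Weighted-precision = Σ (supportᵢ/N)·precisionᵢ with N=46: (14/46)·0.75000 + (9/46)·0.66667 + (10/46)·0.50000 + (13/46)·0.71429 = 0.6693

0.6693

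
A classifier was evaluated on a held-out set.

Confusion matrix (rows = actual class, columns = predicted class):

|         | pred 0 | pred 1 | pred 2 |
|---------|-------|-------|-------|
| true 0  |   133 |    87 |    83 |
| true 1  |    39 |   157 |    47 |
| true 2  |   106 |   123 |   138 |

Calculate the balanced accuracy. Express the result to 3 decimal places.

0.487

Balanced accuracy = mean of per-class recall.
  0: recall = 133/303 = 0.4389
  1: recall = 157/243 = 0.6461
  2: recall = 138/367 = 0.3760
Mean = (0.4389 + 0.6461 + 0.3760) / 3 = 0.487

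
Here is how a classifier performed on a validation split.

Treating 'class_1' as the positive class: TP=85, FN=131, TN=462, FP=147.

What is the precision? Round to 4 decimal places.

Precision = TP/(TP+FP) = 85/(85+147) = 85/232 = 0.3664

0.3664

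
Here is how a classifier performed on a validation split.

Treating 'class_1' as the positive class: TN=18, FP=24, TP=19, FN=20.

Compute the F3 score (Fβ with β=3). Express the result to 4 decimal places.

0.4822

Fβ = (1+β²)·TP / ((1+β²)·TP + β²·FN + FP), with β²=9
= 10·19 / (10·19 + 9·20 + 24) = 0.4822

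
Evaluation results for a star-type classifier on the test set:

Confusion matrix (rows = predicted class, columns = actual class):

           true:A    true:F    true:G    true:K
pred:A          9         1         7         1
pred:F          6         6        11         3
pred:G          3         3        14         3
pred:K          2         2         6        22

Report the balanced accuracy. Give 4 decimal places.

Balanced accuracy = mean of per-class recall.
  A: recall = 9/20 = 0.45000
  F: recall = 6/12 = 0.50000
  G: recall = 14/38 = 0.36842
  K: recall = 22/29 = 0.75862
Mean = (0.45000 + 0.50000 + 0.36842 + 0.75862) / 4 = 0.5193

0.5193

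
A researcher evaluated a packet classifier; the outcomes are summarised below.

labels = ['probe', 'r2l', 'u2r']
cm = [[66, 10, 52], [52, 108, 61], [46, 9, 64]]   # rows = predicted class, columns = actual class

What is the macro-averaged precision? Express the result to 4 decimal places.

Per-class precision (TP/(TP+FP)):
  probe: TP=66, FP=10+52=62 → 66/128 = 0.51563
  r2l: TP=108, FP=52+61=113 → 108/221 = 0.48869
  u2r: TP=64, FP=46+9=55 → 64/119 = 0.53782
Macro-precision = mean = (0.51563 + 0.48869 + 0.53782) / 3 = 0.5140

0.5140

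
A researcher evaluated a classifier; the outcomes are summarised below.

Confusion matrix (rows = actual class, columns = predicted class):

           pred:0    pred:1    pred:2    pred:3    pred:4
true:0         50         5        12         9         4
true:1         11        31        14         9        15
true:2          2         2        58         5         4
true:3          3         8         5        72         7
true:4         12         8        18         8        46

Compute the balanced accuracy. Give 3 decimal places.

0.617

Balanced accuracy = mean of per-class recall.
  0: recall = 50/80 = 0.6250
  1: recall = 31/80 = 0.3875
  2: recall = 58/71 = 0.8169
  3: recall = 72/95 = 0.7579
  4: recall = 46/92 = 0.5000
Mean = (0.6250 + 0.3875 + 0.8169 + 0.7579 + 0.5000) / 5 = 0.617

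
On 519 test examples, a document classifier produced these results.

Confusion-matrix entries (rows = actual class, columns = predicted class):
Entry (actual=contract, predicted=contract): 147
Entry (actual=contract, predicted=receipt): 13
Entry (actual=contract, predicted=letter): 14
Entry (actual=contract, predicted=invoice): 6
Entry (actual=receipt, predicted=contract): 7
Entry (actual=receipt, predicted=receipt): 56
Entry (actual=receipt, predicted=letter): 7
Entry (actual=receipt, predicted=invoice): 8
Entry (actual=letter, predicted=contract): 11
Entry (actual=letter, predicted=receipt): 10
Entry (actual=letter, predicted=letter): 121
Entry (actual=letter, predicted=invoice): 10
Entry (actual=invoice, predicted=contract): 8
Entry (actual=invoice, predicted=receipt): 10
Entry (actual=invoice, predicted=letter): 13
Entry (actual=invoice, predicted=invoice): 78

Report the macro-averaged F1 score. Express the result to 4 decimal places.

Per-class F1 score (2·TP/(2·TP+FP+FN)):
  contract: TP=147, FP=7+11+8=26, FN=13+14+6=33 → 294/353 = 0.83286
  receipt: TP=56, FP=13+10+10=33, FN=7+7+8=22 → 112/167 = 0.67066
  letter: TP=121, FP=14+7+13=34, FN=11+10+10=31 → 242/307 = 0.78827
  invoice: TP=78, FP=6+8+10=24, FN=8+10+13=31 → 156/211 = 0.73934
Macro-F1 score = mean = (0.83286 + 0.67066 + 0.78827 + 0.73934) / 4 = 0.7578

0.7578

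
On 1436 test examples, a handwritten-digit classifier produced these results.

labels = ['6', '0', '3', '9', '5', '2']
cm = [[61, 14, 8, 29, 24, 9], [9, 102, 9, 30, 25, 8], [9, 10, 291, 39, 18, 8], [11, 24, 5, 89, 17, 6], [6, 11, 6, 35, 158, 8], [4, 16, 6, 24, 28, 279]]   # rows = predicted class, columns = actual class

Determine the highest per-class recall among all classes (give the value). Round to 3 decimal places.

Per-class recall (TP/(TP+FN)):
  6: TP=61, FN=9+9+11+6+4=39 → 61/100 = 0.6100
  0: TP=102, FN=14+10+24+11+16=75 → 102/177 = 0.5763
  3: TP=291, FN=8+9+5+6+6=34 → 291/325 = 0.8954
  9: TP=89, FN=29+30+39+35+24=157 → 89/246 = 0.3618
  5: TP=158, FN=24+25+18+17+28=112 → 158/270 = 0.5852
  2: TP=279, FN=9+8+8+6+8=39 → 279/318 = 0.8774
Highest is class '3' with recall = 0.895.

0.895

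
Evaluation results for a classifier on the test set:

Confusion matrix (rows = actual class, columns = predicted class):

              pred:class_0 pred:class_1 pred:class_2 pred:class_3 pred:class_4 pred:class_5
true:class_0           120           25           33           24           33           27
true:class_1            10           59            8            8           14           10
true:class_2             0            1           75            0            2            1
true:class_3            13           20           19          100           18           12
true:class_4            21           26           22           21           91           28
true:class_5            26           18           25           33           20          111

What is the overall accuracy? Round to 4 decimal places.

0.5177

Accuracy = trace / total = (120+59+75+100+91+111=556) / 1074 = 556/1074 = 0.5177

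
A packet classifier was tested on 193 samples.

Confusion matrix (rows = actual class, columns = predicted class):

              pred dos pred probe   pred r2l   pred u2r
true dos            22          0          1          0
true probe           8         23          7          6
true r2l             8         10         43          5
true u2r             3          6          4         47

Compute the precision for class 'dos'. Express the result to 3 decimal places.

0.537

Take TP from the diagonal, FP from the rest of the 'dos' prediction marginal, FN from the rest of the 'dos' actual marginal.
precision = TP/(TP+FP).
dos: TP=22, FP=8+8+3=19 → 22/41 = 0.5366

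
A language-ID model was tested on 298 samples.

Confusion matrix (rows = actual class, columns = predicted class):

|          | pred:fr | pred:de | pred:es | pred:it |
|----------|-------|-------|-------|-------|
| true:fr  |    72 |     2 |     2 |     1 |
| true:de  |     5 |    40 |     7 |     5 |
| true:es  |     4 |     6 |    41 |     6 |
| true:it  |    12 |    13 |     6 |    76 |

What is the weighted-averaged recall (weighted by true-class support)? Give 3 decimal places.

0.768

Per-class recall (TP/(TP+FN)):
  fr: TP=72, FN=2+2+1=5 → 72/77 = 0.9351
  de: TP=40, FN=5+7+5=17 → 40/57 = 0.7018
  es: TP=41, FN=4+6+6=16 → 41/57 = 0.7193
  it: TP=76, FN=12+13+6=31 → 76/107 = 0.7103
Weighted-recall = Σ (supportᵢ/N)·recallᵢ with N=298: (77/298)·0.9351 + (57/298)·0.7018 + (57/298)·0.7193 + (107/298)·0.7103 = 0.768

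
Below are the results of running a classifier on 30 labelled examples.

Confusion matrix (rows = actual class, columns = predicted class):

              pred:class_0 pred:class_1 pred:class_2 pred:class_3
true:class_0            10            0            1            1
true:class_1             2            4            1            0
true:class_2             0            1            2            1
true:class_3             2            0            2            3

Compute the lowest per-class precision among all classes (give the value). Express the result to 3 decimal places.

Per-class precision (TP/(TP+FP)):
  class_0: TP=10, FP=2+0+2=4 → 10/14 = 0.7143
  class_1: TP=4, FP=0+1+0=1 → 4/5 = 0.8000
  class_2: TP=2, FP=1+1+2=4 → 2/6 = 0.3333
  class_3: TP=3, FP=1+0+1=2 → 3/5 = 0.6000
Lowest is class 'class_2' with precision = 0.333.

0.333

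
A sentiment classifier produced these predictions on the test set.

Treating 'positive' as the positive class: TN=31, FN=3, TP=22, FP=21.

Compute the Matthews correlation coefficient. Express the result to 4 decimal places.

MCC = (TP·TN − FP·FN) / √((TP+FP)(TP+FN)(TN+FP)(TN+FN))
Numerator = 22·31 − 21·3 = 619
Denominator = √(43·25·52·34) = √1900600 = 1378.6225
MCC = 619 / 1378.6225 = 0.4490

0.4490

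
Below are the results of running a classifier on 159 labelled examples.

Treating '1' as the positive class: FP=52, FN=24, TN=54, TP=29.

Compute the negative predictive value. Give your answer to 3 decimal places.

NPV = TN/(TN+FN) = 54/(54+24) = 0.692

0.692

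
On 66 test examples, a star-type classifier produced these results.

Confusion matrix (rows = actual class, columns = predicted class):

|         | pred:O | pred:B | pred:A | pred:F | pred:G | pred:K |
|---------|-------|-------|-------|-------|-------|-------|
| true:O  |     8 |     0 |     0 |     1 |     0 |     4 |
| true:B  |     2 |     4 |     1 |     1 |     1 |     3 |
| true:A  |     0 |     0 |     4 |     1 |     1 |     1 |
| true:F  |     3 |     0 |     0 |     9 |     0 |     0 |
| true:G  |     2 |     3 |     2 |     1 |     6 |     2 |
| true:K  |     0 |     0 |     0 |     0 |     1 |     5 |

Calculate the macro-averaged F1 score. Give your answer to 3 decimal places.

0.540

Per-class F1 score (2·TP/(2·TP+FP+FN)):
  O: TP=8, FP=2+0+3+2+0=7, FN=0+0+1+0+4=5 → 16/28 = 0.5714
  B: TP=4, FP=0+0+0+3+0=3, FN=2+1+1+1+3=8 → 8/19 = 0.4211
  A: TP=4, FP=0+1+0+2+0=3, FN=0+0+1+1+1=3 → 8/14 = 0.5714
  F: TP=9, FP=1+1+1+1+0=4, FN=3+0+0+0+0=3 → 18/25 = 0.7200
  G: TP=6, FP=0+1+1+0+1=3, FN=2+3+2+1+2=10 → 12/25 = 0.4800
  K: TP=5, FP=4+3+1+0+2=10, FN=0+0+0+0+1=1 → 10/21 = 0.4762
Macro-F1 score = mean = (0.5714 + 0.4211 + 0.5714 + 0.7200 + 0.4800 + 0.4762) / 6 = 0.540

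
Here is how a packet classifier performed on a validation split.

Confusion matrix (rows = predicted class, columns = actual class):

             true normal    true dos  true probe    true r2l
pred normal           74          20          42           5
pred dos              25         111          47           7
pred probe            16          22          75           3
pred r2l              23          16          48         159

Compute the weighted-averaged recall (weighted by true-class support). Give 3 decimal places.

0.605

Per-class recall (TP/(TP+FN)):
  normal: TP=74, FN=25+16+23=64 → 74/138 = 0.5362
  dos: TP=111, FN=20+22+16=58 → 111/169 = 0.6568
  probe: TP=75, FN=42+47+48=137 → 75/212 = 0.3538
  r2l: TP=159, FN=5+7+3=15 → 159/174 = 0.9138
Weighted-recall = Σ (supportᵢ/N)·recallᵢ with N=693: (138/693)·0.5362 + (169/693)·0.6568 + (212/693)·0.3538 + (174/693)·0.9138 = 0.605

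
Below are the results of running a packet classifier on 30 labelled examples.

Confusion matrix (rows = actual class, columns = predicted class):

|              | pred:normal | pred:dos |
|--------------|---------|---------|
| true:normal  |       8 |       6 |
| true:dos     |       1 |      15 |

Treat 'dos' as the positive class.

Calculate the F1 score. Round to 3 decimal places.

0.811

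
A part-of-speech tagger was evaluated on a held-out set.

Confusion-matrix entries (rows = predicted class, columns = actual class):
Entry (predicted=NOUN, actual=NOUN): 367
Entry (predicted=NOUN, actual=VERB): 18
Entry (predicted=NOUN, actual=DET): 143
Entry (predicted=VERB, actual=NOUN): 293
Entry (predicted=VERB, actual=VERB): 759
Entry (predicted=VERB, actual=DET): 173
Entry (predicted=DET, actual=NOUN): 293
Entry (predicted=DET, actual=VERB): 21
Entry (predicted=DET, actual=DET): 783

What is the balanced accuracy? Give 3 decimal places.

0.683

Balanced accuracy = mean of per-class recall.
  NOUN: recall = 367/953 = 0.3851
  VERB: recall = 759/798 = 0.9511
  DET: recall = 783/1099 = 0.7125
Mean = (0.3851 + 0.9511 + 0.7125) / 3 = 0.683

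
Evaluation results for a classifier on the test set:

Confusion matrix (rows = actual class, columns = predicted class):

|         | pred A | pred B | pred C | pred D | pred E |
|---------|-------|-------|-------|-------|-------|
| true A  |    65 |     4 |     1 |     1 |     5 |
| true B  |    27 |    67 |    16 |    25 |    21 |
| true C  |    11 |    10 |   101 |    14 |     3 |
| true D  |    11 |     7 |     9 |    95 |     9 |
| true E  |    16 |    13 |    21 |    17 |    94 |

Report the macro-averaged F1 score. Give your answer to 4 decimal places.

0.6339

Per-class F1 score (2·TP/(2·TP+FP+FN)):
  A: TP=65, FP=27+11+11+16=65, FN=4+1+1+5=11 → 130/206 = 0.63107
  B: TP=67, FP=4+10+7+13=34, FN=27+16+25+21=89 → 134/257 = 0.52140
  C: TP=101, FP=1+16+9+21=47, FN=11+10+14+3=38 → 202/287 = 0.70383
  D: TP=95, FP=1+25+14+17=57, FN=11+7+9+9=36 → 190/283 = 0.67138
  E: TP=94, FP=5+21+3+9=38, FN=16+13+21+17=67 → 188/293 = 0.64164
Macro-F1 score = mean = (0.63107 + 0.52140 + 0.70383 + 0.67138 + 0.64164) / 5 = 0.6339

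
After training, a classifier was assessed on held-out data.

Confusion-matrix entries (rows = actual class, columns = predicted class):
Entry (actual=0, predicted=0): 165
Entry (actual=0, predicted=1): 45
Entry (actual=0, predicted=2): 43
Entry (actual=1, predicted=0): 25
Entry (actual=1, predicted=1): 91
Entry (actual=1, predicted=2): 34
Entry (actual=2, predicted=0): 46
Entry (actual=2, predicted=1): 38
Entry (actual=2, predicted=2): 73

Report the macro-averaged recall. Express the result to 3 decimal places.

0.575

Per-class recall (TP/(TP+FN)):
  0: TP=165, FN=45+43=88 → 165/253 = 0.6522
  1: TP=91, FN=25+34=59 → 91/150 = 0.6067
  2: TP=73, FN=46+38=84 → 73/157 = 0.4650
Macro-recall = mean = (0.6522 + 0.6067 + 0.4650) / 3 = 0.575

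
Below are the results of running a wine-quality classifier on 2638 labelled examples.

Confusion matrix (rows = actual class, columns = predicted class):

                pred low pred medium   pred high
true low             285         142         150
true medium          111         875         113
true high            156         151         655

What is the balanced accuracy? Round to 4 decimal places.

0.6570

Balanced accuracy = mean of per-class recall.
  low: recall = 285/577 = 0.49393
  medium: recall = 875/1099 = 0.79618
  high: recall = 655/962 = 0.68087
Mean = (0.49393 + 0.79618 + 0.68087) / 3 = 0.6570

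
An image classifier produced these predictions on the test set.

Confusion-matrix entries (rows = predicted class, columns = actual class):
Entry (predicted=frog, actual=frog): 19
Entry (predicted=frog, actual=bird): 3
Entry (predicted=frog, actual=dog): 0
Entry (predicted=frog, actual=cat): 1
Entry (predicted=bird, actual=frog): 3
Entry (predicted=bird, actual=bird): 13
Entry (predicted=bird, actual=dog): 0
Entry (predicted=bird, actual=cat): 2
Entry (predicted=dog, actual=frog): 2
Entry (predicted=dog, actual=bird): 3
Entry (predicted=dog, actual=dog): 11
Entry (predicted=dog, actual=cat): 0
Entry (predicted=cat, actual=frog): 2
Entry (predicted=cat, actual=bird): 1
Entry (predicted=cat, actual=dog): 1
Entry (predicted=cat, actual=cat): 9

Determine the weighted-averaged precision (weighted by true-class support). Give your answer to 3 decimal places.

0.750

Per-class precision (TP/(TP+FP)):
  frog: TP=19, FP=3+0+1=4 → 19/23 = 0.8261
  bird: TP=13, FP=3+0+2=5 → 13/18 = 0.7222
  dog: TP=11, FP=2+3+0=5 → 11/16 = 0.6875
  cat: TP=9, FP=2+1+1=4 → 9/13 = 0.6923
Weighted-precision = Σ (supportᵢ/N)·precisionᵢ with N=70: (26/70)·0.8261 + (20/70)·0.7222 + (12/70)·0.6875 + (12/70)·0.6923 = 0.750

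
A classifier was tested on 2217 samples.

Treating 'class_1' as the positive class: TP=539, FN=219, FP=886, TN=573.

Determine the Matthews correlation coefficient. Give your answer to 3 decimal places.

0.103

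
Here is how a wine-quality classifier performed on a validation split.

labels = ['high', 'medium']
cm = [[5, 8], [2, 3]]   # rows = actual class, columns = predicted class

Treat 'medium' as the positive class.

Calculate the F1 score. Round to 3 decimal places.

0.375

Precision = TP/(TP+FP) = 3/11 = 0.2727
Recall = TP/(TP+FN) = 3/5 = 0.6000
F1 = 2·TP/(2·TP+FP+FN) = 6/16 = 0.375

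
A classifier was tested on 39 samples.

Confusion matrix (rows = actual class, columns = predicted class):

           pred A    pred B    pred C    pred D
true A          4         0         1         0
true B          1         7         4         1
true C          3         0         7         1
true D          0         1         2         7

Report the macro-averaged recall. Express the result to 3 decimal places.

Per-class recall (TP/(TP+FN)):
  A: TP=4, FN=0+1+0=1 → 4/5 = 0.8000
  B: TP=7, FN=1+4+1=6 → 7/13 = 0.5385
  C: TP=7, FN=3+0+1=4 → 7/11 = 0.6364
  D: TP=7, FN=0+1+2=3 → 7/10 = 0.7000
Macro-recall = mean = (0.8000 + 0.5385 + 0.6364 + 0.7000) / 4 = 0.669

0.669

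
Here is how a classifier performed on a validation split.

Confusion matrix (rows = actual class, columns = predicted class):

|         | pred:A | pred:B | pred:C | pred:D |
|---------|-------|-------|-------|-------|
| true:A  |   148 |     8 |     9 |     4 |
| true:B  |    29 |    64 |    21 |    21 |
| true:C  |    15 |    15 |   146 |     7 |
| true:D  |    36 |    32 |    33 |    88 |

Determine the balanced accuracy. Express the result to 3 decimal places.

Balanced accuracy = mean of per-class recall.
  A: recall = 148/169 = 0.8757
  B: recall = 64/135 = 0.4741
  C: recall = 146/183 = 0.7978
  D: recall = 88/189 = 0.4656
Mean = (0.8757 + 0.4741 + 0.7978 + 0.4656) / 4 = 0.653

0.653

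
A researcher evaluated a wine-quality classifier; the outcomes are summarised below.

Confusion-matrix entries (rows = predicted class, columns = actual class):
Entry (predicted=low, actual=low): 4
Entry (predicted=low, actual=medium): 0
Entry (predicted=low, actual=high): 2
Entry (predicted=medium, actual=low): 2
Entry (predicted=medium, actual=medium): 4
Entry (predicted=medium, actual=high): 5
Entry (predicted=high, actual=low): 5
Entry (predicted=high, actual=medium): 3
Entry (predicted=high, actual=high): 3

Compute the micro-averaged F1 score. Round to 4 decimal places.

Micro-averaging pools counts across classes: ΣTP=11, ΣFP=17, ΣFN=17.
Micro-F1 score = 2·TP/(2·TP+FP+FN) on pooled counts = 0.3929 (equals overall accuracy in single-label multiclass).

0.3929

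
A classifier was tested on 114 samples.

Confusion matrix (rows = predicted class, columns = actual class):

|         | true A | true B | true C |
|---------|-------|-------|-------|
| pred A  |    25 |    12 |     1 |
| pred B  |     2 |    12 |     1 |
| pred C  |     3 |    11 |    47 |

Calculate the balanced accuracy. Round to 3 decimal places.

Balanced accuracy = mean of per-class recall.
  A: recall = 25/30 = 0.8333
  B: recall = 12/35 = 0.3429
  C: recall = 47/49 = 0.9592
Mean = (0.8333 + 0.3429 + 0.9592) / 3 = 0.712

0.712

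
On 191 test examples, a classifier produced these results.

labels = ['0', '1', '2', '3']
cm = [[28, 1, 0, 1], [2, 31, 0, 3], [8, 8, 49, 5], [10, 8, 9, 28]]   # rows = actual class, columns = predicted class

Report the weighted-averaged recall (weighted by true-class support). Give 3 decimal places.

Per-class recall (TP/(TP+FN)):
  0: TP=28, FN=1+0+1=2 → 28/30 = 0.9333
  1: TP=31, FN=2+0+3=5 → 31/36 = 0.8611
  2: TP=49, FN=8+8+5=21 → 49/70 = 0.7000
  3: TP=28, FN=10+8+9=27 → 28/55 = 0.5091
Weighted-recall = Σ (supportᵢ/N)·recallᵢ with N=191: (30/191)·0.9333 + (36/191)·0.8611 + (70/191)·0.7000 + (55/191)·0.5091 = 0.712

0.712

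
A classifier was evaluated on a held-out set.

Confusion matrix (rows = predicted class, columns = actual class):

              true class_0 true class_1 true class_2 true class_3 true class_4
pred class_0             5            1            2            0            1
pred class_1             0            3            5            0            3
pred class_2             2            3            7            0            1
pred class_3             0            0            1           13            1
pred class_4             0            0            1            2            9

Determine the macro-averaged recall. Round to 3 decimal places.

Per-class recall (TP/(TP+FN)):
  class_0: TP=5, FN=0+2+0+0=2 → 5/7 = 0.7143
  class_1: TP=3, FN=1+3+0+0=4 → 3/7 = 0.4286
  class_2: TP=7, FN=2+5+1+1=9 → 7/16 = 0.4375
  class_3: TP=13, FN=0+0+0+2=2 → 13/15 = 0.8667
  class_4: TP=9, FN=1+3+1+1=6 → 9/15 = 0.6000
Macro-recall = mean = (0.7143 + 0.4286 + 0.4375 + 0.8667 + 0.6000) / 5 = 0.609

0.609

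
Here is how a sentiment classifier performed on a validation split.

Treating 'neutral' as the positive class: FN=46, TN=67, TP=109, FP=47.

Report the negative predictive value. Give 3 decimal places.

NPV = TN/(TN+FN) = 67/(67+46) = 0.593

0.593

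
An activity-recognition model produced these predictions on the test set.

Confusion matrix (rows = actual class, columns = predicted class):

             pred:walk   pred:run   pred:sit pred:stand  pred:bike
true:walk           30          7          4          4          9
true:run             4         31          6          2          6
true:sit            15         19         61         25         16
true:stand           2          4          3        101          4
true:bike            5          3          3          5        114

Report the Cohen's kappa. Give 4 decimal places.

Observed agreement pₒ = trace/N = 337/483 = 0.69772
Expected agreement pₑ = Σ (rowᵢ·colᵢ)/N² = (54·56 + 49·64 + 136·77 + 114·137 + 130·149)/483² = 0.22127
κ = (pₒ − pₑ)/(1 − pₑ) = (0.69772 − 0.22127)/(1 − 0.22127) = 0.6118

0.6118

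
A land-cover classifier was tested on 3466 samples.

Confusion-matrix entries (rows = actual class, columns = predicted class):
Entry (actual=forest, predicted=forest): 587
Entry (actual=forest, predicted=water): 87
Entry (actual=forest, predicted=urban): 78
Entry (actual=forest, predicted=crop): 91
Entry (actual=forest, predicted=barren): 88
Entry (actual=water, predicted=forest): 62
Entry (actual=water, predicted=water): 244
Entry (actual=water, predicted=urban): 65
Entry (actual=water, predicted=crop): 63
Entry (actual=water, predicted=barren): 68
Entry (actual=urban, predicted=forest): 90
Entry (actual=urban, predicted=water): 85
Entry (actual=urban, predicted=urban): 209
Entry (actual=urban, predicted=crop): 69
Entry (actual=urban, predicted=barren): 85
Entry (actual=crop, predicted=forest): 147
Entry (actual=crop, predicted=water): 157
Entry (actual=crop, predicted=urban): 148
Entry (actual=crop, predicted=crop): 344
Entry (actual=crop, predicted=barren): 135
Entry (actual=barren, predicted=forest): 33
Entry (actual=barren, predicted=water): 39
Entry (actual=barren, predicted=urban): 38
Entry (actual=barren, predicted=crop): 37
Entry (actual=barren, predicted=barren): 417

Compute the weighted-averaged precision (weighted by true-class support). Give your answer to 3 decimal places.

0.528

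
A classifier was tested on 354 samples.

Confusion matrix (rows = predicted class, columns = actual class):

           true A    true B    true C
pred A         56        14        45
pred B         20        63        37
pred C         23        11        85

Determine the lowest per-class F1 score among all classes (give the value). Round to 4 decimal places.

0.5234

Per-class F1 score (2·TP/(2·TP+FP+FN)):
  A: TP=56, FP=14+45=59, FN=20+23=43 → 112/214 = 0.52336
  B: TP=63, FP=20+37=57, FN=14+11=25 → 126/208 = 0.60577
  C: TP=85, FP=23+11=34, FN=45+37=82 → 170/286 = 0.59441
Lowest is class 'A' with F1 score = 0.5234.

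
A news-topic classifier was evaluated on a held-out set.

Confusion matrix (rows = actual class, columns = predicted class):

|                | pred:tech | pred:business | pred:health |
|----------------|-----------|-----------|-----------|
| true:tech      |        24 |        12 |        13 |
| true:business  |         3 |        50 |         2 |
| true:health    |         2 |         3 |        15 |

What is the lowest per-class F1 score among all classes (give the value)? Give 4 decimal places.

Per-class F1 score (2·TP/(2·TP+FP+FN)):
  tech: TP=24, FP=3+2=5, FN=12+13=25 → 48/78 = 0.61538
  business: TP=50, FP=12+3=15, FN=3+2=5 → 100/120 = 0.83333
  health: TP=15, FP=13+2=15, FN=2+3=5 → 30/50 = 0.60000
Lowest is class 'health' with F1 score = 0.6000.

0.6000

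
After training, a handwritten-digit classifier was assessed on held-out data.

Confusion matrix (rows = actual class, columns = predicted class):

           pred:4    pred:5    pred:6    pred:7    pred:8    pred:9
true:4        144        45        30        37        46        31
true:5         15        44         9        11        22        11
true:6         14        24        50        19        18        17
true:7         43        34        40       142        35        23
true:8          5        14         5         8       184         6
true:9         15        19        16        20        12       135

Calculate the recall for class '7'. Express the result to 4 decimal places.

One-vs-rest for '7': TP = diagonal; FP = other classes predicted '7'; FN = '7' predicted as other.
recall = TP/(TP+FN).
7: TP=142, FN=43+34+40+35+23=175 → 142/317 = 0.44795

0.4479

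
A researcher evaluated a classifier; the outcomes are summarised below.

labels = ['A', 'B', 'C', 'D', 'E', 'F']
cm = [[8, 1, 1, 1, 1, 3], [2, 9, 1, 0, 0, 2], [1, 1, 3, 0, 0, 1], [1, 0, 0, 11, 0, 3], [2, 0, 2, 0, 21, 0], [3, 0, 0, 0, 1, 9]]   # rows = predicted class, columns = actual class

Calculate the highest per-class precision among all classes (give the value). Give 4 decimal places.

Per-class precision (TP/(TP+FP)):
  A: TP=8, FP=1+1+1+1+3=7 → 8/15 = 0.53333
  B: TP=9, FP=2+1+0+0+2=5 → 9/14 = 0.64286
  C: TP=3, FP=1+1+0+0+1=3 → 3/6 = 0.50000
  D: TP=11, FP=1+0+0+0+3=4 → 11/15 = 0.73333
  E: TP=21, FP=2+0+2+0+0=4 → 21/25 = 0.84000
  F: TP=9, FP=3+0+0+0+1=4 → 9/13 = 0.69231
Highest is class 'E' with precision = 0.8400.

0.8400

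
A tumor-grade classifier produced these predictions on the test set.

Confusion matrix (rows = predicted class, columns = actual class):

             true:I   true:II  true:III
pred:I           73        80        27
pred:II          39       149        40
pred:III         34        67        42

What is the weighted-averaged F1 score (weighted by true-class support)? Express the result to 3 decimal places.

0.490

Per-class F1 score (2·TP/(2·TP+FP+FN)):
  I: TP=73, FP=80+27=107, FN=39+34=73 → 146/326 = 0.4479
  II: TP=149, FP=39+40=79, FN=80+67=147 → 298/524 = 0.5687
  III: TP=42, FP=34+67=101, FN=27+40=67 → 84/252 = 0.3333
Weighted-F1 score = Σ (supportᵢ/N)·F1 scoreᵢ with N=551: (146/551)·0.4479 + (296/551)·0.5687 + (109/551)·0.3333 = 0.490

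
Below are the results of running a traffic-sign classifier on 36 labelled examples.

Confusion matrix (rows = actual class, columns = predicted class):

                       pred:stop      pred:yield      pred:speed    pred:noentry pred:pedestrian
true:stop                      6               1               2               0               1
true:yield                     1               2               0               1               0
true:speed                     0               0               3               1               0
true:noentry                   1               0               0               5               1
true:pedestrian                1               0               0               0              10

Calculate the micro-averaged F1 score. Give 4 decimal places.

Micro-averaging pools counts across classes: ΣTP=26, ΣFP=10, ΣFN=10.
Micro-F1 score = 2·TP/(2·TP+FP+FN) on pooled counts = 0.7222 (equals overall accuracy in single-label multiclass).

0.7222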